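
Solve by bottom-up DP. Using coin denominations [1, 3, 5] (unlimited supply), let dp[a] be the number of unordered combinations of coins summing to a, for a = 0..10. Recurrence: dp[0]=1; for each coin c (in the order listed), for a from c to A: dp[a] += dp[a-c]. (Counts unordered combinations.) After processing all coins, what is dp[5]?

3

after  coin     0     1     2     3     4     5     6     7     8     9    10
          1     1     1     1     1     1     1     1     1     1     1     1
          3     1     1     1     2     2     2     3     3     3     4     4
          5     1     1     1     2     2     3     4     4     5     6     7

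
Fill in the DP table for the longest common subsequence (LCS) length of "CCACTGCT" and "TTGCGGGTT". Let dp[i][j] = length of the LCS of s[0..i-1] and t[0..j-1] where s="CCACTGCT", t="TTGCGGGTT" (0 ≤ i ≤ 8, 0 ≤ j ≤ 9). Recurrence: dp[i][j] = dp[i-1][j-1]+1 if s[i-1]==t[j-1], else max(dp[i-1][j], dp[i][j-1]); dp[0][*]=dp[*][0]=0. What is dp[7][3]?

   ''  T  T  G  C  G  G  G  T  T
''  0  0  0  0  0  0  0  0  0  0
 C  0  0  0  0  1  1  1  1  1  1
 C  0  0  0  0  1  1  1  1  1  1
 A  0  0  0  0  1  1  1  1  1  1
 C  0  0  0  0  1  1  1  1  1  1
 T  0  1  1  1  1  1  1  1  2  2
 G  0  1  1  2  2  2  2  2  2  2
 C  0  1  1  2  3  3  3  3  3  3
 T  0  1  2  2  3  3  3  3  4  4

2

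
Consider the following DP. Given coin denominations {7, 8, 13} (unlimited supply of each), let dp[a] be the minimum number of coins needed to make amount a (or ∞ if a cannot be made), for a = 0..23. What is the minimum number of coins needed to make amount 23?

 a  0  1  2  3  4  5  6  7  8  9 10 11 12 13 14 15 16 17 18 19 20 21 22 23
dp  0  -  -  -  -  -  -  1  1  -  -  -  -  1  2  2  2  -  -  -  2  2  3  3
(- denotes ∞ / unreachable)

3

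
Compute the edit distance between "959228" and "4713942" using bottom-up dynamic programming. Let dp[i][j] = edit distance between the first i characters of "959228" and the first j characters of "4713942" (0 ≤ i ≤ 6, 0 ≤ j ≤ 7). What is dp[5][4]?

5

   ''  4  7  1  3  9  4  2
''  0  1  2  3  4  5  6  7
 9  1  1  2  3  4  4  5  6
 5  2  2  2  3  4  5  5  6
 9  3  3  3  3  4  4  5  6
 2  4  4  4  4  4  5  5  5
 2  5  5  5  5  5  5  6  5
 8  6  6  6  6  6  6  6  6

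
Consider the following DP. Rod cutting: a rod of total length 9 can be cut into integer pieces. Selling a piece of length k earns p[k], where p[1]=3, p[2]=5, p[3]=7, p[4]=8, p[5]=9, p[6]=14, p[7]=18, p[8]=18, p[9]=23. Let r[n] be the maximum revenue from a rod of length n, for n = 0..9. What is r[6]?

   n    0    1    2    3    4    5    6    7    8    9
r[n]    0    3    6    9   12   15   18   21   24   27

18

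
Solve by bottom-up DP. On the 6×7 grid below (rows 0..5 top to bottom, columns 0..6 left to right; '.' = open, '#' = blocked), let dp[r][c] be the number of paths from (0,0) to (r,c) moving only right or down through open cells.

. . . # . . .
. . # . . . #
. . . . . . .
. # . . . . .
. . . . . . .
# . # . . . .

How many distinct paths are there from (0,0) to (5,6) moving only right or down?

r\c   0   1   2   3   4   5   6
  0   1   1   1   0   0   0   0
  1   1   2   0   0   0   0   0
  2   1   3   3   3   3   3   3
  3   1   0   3   6   9  12  15
  4   1   1   4  10  19  31  46
  5   0   1   0  10  29  60 106

106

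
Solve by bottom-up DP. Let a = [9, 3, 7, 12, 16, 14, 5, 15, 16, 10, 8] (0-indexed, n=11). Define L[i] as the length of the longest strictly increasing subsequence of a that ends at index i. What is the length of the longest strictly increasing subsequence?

6

   i    0    1    2    3    4    5    6    7    8    9   10
a[i]    9    3    7   12   16   14    5   15   16   10    8
L[i]    1    1    2    3    4    4    2    5    6    3    3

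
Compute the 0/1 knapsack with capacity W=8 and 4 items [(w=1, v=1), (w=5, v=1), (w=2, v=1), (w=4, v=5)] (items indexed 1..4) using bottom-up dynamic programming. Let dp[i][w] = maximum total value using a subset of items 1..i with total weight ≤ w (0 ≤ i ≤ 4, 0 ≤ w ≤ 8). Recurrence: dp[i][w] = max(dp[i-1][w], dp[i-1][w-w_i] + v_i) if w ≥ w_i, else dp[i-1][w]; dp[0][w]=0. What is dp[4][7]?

i\w   0   1   2   3   4   5   6   7   8
  0   0   0   0   0   0   0   0   0   0
  1   0   1   1   1   1   1   1   1   1
  2   0   1   1   1   1   1   2   2   2
  3   0   1   1   2   2   2   2   2   3
  4   0   1   1   2   5   6   6   7   7

7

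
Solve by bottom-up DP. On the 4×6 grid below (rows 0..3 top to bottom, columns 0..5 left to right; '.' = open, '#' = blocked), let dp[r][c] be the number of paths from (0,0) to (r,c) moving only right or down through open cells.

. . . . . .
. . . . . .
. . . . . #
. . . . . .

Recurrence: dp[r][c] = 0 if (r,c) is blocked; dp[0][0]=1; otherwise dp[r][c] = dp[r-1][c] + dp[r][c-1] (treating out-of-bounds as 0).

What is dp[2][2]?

6

r\c   0   1   2   3   4   5
  0   1   1   1   1   1   1
  1   1   2   3   4   5   6
  2   1   3   6  10  15   0
  3   1   4  10  20  35  35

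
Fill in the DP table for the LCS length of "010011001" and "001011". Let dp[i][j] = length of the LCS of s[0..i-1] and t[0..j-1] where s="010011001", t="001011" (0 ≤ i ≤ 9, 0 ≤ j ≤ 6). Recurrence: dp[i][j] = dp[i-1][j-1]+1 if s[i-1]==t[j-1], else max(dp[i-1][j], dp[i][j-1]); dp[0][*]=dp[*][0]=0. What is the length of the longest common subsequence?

   ''  0  0  1  0  1  1
''  0  0  0  0  0  0  0
 0  0  1  1  1  1  1  1
 1  0  1  1  2  2  2  2
 0  0  1  2  2  3  3  3
 0  0  1  2  2  3  3  3
 1  0  1  2  3  3  4  4
 1  0  1  2  3  3  4  5
 0  0  1  2  3  4  4  5
 0  0  1  2  3  4  4  5
 1  0  1  2  3  4  5  5

5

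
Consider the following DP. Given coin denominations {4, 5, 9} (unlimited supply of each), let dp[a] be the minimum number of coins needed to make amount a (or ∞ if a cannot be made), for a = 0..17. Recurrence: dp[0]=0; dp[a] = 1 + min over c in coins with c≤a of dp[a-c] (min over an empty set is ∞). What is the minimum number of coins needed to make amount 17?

 a  0  1  2  3  4  5  6  7  8  9 10 11 12 13 14 15 16 17
dp  0  -  -  -  1  1  -  -  2  1  2  -  3  2  2  3  4  3
(- denotes ∞ / unreachable)

3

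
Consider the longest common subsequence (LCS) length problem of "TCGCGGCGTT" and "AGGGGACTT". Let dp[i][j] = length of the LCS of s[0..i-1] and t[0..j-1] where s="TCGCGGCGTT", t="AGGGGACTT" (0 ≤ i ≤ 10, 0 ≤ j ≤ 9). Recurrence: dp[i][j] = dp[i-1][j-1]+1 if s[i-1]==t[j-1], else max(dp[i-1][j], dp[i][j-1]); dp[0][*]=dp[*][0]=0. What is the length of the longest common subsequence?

6

   ''  A  G  G  G  G  A  C  T  T
''  0  0  0  0  0  0  0  0  0  0
 T  0  0  0  0  0  0  0  0  1  1
 C  0  0  0  0  0  0  0  1  1  1
 G  0  0  1  1  1  1  1  1  1  1
 C  0  0  1  1  1  1  1  2  2  2
 G  0  0  1  2  2  2  2  2  2  2
 G  0  0  1  2  3  3  3  3  3  3
 C  0  0  1  2  3  3  3  4  4  4
 G  0  0  1  2  3  4  4  4  4  4
 T  0  0  1  2  3  4  4  4  5  5
 T  0  0  1  2  3  4  4  4  5  6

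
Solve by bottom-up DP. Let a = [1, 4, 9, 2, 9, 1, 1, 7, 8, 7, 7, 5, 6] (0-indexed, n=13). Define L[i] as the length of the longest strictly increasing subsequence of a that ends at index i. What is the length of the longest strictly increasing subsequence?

   i    0    1    2    3    4    5    6    7    8    9   10   11   12
a[i]    1    4    9    2    9    1    1    7    8    7    7    5    6
L[i]    1    2    3    2    3    1    1    3    4    3    3    3    4

4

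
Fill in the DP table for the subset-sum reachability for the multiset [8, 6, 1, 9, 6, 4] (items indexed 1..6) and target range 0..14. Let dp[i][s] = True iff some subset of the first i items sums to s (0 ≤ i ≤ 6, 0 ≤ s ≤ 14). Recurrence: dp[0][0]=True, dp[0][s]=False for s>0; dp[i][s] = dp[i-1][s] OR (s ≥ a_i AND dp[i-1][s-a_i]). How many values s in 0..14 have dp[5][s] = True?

10

i\s   0   1   2   3   4   5   6   7   8   9  10  11  12  13  14
  0   T   F   F   F   F   F   F   F   F   F   F   F   F   F   F
  1   T   F   F   F   F   F   F   F   T   F   F   F   F   F   F
  2   T   F   F   F   F   F   T   F   T   F   F   F   F   F   T
  3   T   T   F   F   F   F   T   T   T   T   F   F   F   F   T
  4   T   T   F   F   F   F   T   T   T   T   T   F   F   F   T
  5   T   T   F   F   F   F   T   T   T   T   T   F   T   T   T
  6   T   T   F   F   T   T   T   T   T   T   T   T   T   T   T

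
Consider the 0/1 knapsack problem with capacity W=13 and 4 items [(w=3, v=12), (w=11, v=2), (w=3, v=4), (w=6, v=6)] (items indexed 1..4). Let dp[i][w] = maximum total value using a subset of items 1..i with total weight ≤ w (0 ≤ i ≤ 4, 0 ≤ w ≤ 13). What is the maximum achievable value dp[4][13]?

22

i\w   0   1   2   3   4   5   6   7   8   9  10  11  12  13
  0   0   0   0   0   0   0   0   0   0   0   0   0   0   0
  1   0   0   0  12  12  12  12  12  12  12  12  12  12  12
  2   0   0   0  12  12  12  12  12  12  12  12  12  12  12
  3   0   0   0  12  12  12  16  16  16  16  16  16  16  16
  4   0   0   0  12  12  12  16  16  16  18  18  18  22  22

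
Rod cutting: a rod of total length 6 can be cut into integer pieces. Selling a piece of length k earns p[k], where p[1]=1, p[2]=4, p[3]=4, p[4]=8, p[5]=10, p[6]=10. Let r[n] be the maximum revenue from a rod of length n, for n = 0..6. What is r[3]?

   n    0    1    2    3    4    5    6
r[n]    0    1    4    5    8   10   12

5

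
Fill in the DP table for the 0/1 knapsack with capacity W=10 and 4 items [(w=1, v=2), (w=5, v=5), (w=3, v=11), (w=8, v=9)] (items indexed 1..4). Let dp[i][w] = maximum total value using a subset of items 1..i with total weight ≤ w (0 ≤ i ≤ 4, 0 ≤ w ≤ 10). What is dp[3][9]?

i\w   0   1   2   3   4   5   6   7   8   9  10
  0   0   0   0   0   0   0   0   0   0   0   0
  1   0   2   2   2   2   2   2   2   2   2   2
  2   0   2   2   2   2   5   7   7   7   7   7
  3   0   2   2  11  13  13  13  13  16  18  18
  4   0   2   2  11  13  13  13  13  16  18  18

18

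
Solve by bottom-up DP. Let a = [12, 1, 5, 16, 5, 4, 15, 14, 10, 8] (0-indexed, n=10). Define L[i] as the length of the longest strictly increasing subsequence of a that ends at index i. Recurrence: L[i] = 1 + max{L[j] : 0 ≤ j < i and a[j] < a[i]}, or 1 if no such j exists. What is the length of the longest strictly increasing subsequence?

   i    0    1    2    3    4    5    6    7    8    9
a[i]   12    1    5   16    5    4   15   14   10    8
L[i]    1    1    2    3    2    2    3    3    3    3

3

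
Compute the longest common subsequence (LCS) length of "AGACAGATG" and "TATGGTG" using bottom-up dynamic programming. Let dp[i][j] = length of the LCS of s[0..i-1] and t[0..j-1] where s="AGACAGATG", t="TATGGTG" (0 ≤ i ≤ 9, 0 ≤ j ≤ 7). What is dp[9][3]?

   ''  T  A  T  G  G  T  G
''  0  0  0  0  0  0  0  0
 A  0  0  1  1  1  1  1  1
 G  0  0  1  1  2  2  2  2
 A  0  0  1  1  2  2  2  2
 C  0  0  1  1  2  2  2  2
 A  0  0  1  1  2  2  2  2
 G  0  0  1  1  2  3  3  3
 A  0  0  1  1  2  3  3  3
 T  0  1  1  2  2  3  4  4
 G  0  1  1  2  3  3  4  5

2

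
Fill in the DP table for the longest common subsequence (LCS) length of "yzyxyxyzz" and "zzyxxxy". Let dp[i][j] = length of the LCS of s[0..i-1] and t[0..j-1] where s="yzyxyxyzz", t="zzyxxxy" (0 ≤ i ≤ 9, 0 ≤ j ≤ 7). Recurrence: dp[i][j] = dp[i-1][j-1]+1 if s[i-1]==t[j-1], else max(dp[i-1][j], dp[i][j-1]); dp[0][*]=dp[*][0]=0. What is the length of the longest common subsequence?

5

   ''  z  z  y  x  x  x  y
''  0  0  0  0  0  0  0  0
 y  0  0  0  1  1  1  1  1
 z  0  1  1  1  1  1  1  1
 y  0  1  1  2  2  2  2  2
 x  0  1  1  2  3  3  3  3
 y  0  1  1  2  3  3  3  4
 x  0  1  1  2  3  4  4  4
 y  0  1  1  2  3  4  4  5
 z  0  1  2  2  3  4  4  5
 z  0  1  2  2  3  4  4  5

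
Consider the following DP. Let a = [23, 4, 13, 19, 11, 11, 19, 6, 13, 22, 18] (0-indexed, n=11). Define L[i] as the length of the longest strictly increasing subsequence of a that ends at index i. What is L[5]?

   i    0    1    2    3    4    5    6    7    8    9   10
a[i]   23    4   13   19   11   11   19    6   13   22   18
L[i]    1    1    2    3    2    2    3    2    3    4    4

2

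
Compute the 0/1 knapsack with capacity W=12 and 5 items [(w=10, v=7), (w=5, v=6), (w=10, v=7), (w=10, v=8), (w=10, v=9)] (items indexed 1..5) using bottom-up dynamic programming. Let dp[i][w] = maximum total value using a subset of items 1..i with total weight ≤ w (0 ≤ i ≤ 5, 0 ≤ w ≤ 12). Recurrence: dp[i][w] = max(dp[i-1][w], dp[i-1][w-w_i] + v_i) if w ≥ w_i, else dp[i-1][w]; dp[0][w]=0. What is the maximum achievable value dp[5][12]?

i\w   0   1   2   3   4   5   6   7   8   9  10  11  12
  0   0   0   0   0   0   0   0   0   0   0   0   0   0
  1   0   0   0   0   0   0   0   0   0   0   7   7   7
  2   0   0   0   0   0   6   6   6   6   6   7   7   7
  3   0   0   0   0   0   6   6   6   6   6   7   7   7
  4   0   0   0   0   0   6   6   6   6   6   8   8   8
  5   0   0   0   0   0   6   6   6   6   6   9   9   9

9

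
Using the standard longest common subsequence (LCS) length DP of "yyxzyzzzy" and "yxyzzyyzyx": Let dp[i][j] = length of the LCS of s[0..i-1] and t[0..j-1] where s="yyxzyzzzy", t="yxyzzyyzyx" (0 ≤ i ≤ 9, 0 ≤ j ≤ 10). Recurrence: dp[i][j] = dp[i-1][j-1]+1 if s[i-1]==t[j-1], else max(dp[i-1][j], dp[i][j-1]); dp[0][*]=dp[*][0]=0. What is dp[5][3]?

   ''  y  x  y  z  z  y  y  z  y  x
''  0  0  0  0  0  0  0  0  0  0  0
 y  0  1  1  1  1  1  1  1  1  1  1
 y  0  1  1  2  2  2  2  2  2  2  2
 x  0  1  2  2  2  2  2  2  2  2  3
 z  0  1  2  2  3  3  3  3  3  3  3
 y  0  1  2  3  3  3  4  4  4  4  4
 z  0  1  2  3  4  4  4  4  5  5  5
 z  0  1  2  3  4  5  5  5  5  5  5
 z  0  1  2  3  4  5  5  5  6  6  6
 y  0  1  2  3  4  5  6  6  6  7  7

3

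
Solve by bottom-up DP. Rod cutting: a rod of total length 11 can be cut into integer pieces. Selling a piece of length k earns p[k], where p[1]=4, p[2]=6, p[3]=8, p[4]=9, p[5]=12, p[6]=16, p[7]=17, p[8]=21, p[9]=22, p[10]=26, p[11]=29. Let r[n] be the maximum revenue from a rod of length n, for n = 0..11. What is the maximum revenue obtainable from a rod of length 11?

44

   n    0    1    2    3    4    5    6    7    8    9   10   11
r[n]    0    4    8   12   16   20   24   28   32   36   40   44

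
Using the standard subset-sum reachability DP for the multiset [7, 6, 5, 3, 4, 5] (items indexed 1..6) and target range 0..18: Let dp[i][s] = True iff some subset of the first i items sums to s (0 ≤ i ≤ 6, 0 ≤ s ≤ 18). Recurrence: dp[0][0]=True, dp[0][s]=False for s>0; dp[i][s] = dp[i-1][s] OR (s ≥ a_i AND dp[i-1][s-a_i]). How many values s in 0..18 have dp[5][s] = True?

i\s   0   1   2   3   4   5   6   7   8   9  10  11  12  13  14  15  16  17  18
  0   T   F   F   F   F   F   F   F   F   F   F   F   F   F   F   F   F   F   F
  1   T   F   F   F   F   F   F   T   F   F   F   F   F   F   F   F   F   F   F
  2   T   F   F   F   F   F   T   T   F   F   F   F   F   T   F   F   F   F   F
  3   T   F   F   F   F   T   T   T   F   F   F   T   T   T   F   F   F   F   T
  4   T   F   F   T   F   T   T   T   T   T   T   T   T   T   T   T   T   F   T
  5   T   F   F   T   T   T   T   T   T   T   T   T   T   T   T   T   T   T   T
  6   T   F   F   T   T   T   T   T   T   T   T   T   T   T   T   T   T   T   T

17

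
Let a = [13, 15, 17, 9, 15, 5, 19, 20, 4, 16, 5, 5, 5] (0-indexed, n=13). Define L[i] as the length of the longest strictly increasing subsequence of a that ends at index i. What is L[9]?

   i    0    1    2    3    4    5    6    7    8    9   10   11   12
a[i]   13   15   17    9   15    5   19   20    4   16    5    5    5
L[i]    1    2    3    1    2    1    4    5    1    3    2    2    2

3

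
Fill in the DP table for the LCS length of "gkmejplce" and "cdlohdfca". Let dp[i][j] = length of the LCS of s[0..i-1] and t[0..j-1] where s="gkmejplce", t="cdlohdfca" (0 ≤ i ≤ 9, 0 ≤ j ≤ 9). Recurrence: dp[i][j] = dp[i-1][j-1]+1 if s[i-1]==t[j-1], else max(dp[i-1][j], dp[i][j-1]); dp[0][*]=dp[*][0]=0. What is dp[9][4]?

1

   ''  c  d  l  o  h  d  f  c  a
''  0  0  0  0  0  0  0  0  0  0
 g  0  0  0  0  0  0  0  0  0  0
 k  0  0  0  0  0  0  0  0  0  0
 m  0  0  0  0  0  0  0  0  0  0
 e  0  0  0  0  0  0  0  0  0  0
 j  0  0  0  0  0  0  0  0  0  0
 p  0  0  0  0  0  0  0  0  0  0
 l  0  0  0  1  1  1  1  1  1  1
 c  0  1  1  1  1  1  1  1  2  2
 e  0  1  1  1  1  1  1  1  2  2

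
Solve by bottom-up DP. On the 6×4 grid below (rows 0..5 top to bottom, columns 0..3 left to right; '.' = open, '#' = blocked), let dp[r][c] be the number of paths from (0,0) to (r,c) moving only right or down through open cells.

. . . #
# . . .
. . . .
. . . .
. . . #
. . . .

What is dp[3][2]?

r\c   0   1   2   3
  0   1   1   1   0
  1   0   1   2   2
  2   0   1   3   5
  3   0   1   4   9
  4   0   1   5   0
  5   0   1   6   6

4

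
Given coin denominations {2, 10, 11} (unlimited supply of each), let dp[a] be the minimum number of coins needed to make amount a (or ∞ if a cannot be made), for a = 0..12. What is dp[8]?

 a  0  1  2  3  4  5  6  7  8  9 10 11 12
dp  0  -  1  -  2  -  3  -  4  -  1  1  2
(- denotes ∞ / unreachable)

4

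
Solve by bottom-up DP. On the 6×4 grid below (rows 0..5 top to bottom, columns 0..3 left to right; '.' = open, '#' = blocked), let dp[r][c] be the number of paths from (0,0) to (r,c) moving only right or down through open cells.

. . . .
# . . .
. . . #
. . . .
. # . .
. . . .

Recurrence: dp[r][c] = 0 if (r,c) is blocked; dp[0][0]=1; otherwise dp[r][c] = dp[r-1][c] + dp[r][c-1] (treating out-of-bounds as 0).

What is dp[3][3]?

r\c   0   1   2   3
  0   1   1   1   1
  1   0   1   2   3
  2   0   1   3   0
  3   0   1   4   4
  4   0   0   4   8
  5   0   0   4  12

4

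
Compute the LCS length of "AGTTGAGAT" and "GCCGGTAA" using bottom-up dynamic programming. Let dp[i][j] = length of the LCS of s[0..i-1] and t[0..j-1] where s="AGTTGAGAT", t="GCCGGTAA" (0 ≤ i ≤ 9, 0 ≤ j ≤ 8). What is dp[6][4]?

2

   ''  G  C  C  G  G  T  A  A
''  0  0  0  0  0  0  0  0  0
 A  0  0  0  0  0  0  0  1  1
 G  0  1  1  1  1  1  1  1  1
 T  0  1  1  1  1  1  2  2  2
 T  0  1  1  1  1  1  2  2  2
 G  0  1  1  1  2  2  2  2  2
 A  0  1  1  1  2  2  2  3  3
 G  0  1  1  1  2  3  3  3  3
 A  0  1  1  1  2  3  3  4  4
 T  0  1  1  1  2  3  4  4  4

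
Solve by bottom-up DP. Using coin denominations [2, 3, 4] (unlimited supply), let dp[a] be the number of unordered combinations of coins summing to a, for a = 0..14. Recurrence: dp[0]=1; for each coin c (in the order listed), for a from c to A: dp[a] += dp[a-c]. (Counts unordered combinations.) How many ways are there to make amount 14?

after  coin     0     1     2     3     4     5     6     7     8     9    10    11    12    13    14
          2     1     0     1     0     1     0     1     0     1     0     1     0     1     0     1
          3     1     0     1     1     1     1     2     1     2     2     2     2     3     2     3
          4     1     0     1     1     2     1     3     2     4     3     5     4     7     5     8

8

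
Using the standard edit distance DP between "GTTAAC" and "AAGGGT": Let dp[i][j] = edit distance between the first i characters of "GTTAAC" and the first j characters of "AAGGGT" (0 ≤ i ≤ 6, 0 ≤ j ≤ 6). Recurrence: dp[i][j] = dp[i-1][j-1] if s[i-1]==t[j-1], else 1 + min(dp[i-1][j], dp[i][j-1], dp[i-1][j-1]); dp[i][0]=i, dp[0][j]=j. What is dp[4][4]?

4

   ''  A  A  G  G  G  T
''  0  1  2  3  4  5  6
 G  1  1  2  2  3  4  5
 T  2  2  2  3  3  4  4
 T  3  3  3  3  4  4  4
 A  4  3  3  4  4  5  5
 A  5  4  3  4  5  5  6
 C  6  5  4  4  5  6  6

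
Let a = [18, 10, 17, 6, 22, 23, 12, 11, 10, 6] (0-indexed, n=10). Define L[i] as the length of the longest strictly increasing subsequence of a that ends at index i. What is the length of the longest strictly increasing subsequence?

   i    0    1    2    3    4    5    6    7    8    9
a[i]   18   10   17    6   22   23   12   11   10    6
L[i]    1    1    2    1    3    4    2    2    2    1

4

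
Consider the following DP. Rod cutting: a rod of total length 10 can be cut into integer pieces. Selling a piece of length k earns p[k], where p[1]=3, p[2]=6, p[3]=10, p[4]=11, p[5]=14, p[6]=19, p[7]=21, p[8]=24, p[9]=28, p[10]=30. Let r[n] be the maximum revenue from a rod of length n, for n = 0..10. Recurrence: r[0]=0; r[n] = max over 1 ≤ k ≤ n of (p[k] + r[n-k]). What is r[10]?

33

   n    0    1    2    3    4    5    6    7    8    9   10
r[n]    0    3    6   10   13   16   20   23   26   30   33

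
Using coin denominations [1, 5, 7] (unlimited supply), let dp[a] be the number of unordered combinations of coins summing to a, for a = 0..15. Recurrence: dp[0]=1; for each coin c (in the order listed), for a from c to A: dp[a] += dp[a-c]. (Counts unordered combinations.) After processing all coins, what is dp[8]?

after  coin     0     1     2     3     4     5     6     7     8     9    10    11    12    13    14    15
          1     1     1     1     1     1     1     1     1     1     1     1     1     1     1     1     1
          5     1     1     1     1     1     2     2     2     2     2     3     3     3     3     3     4
          7     1     1     1     1     1     2     2     3     3     3     4     4     5     5     6     7

3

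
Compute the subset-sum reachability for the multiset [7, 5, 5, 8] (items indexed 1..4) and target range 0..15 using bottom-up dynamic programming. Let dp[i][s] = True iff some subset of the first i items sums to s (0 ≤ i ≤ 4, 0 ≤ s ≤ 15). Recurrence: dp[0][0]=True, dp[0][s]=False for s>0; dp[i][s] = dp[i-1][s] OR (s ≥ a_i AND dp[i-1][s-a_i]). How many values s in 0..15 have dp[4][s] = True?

8

i\s   0   1   2   3   4   5   6   7   8   9  10  11  12  13  14  15
  0   T   F   F   F   F   F   F   F   F   F   F   F   F   F   F   F
  1   T   F   F   F   F   F   F   T   F   F   F   F   F   F   F   F
  2   T   F   F   F   F   T   F   T   F   F   F   F   T   F   F   F
  3   T   F   F   F   F   T   F   T   F   F   T   F   T   F   F   F
  4   T   F   F   F   F   T   F   T   T   F   T   F   T   T   F   T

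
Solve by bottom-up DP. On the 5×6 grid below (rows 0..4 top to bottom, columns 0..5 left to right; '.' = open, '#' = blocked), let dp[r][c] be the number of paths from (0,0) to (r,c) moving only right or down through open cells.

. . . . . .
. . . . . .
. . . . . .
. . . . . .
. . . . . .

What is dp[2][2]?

r\c   0   1   2   3   4   5
  0   1   1   1   1   1   1
  1   1   2   3   4   5   6
  2   1   3   6  10  15  21
  3   1   4  10  20  35  56
  4   1   5  15  35  70 126

6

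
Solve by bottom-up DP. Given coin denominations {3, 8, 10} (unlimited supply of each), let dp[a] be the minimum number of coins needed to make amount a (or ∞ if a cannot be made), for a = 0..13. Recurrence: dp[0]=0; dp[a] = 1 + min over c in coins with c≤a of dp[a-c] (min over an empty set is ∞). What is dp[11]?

2

 a  0  1  2  3  4  5  6  7  8  9 10 11 12 13
dp  0  -  -  1  -  -  2  -  1  3  1  2  4  2
(- denotes ∞ / unreachable)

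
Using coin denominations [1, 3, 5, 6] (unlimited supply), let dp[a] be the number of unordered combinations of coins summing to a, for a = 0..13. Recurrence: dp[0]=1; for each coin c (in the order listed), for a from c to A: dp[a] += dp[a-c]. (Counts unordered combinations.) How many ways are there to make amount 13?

15

after  coin     0     1     2     3     4     5     6     7     8     9    10    11    12    13
          1     1     1     1     1     1     1     1     1     1     1     1     1     1     1
          3     1     1     1     2     2     2     3     3     3     4     4     4     5     5
          5     1     1     1     2     2     3     4     4     5     6     7     8     9    10
          6     1     1     1     2     2     3     5     5     6     8     9    11    14    15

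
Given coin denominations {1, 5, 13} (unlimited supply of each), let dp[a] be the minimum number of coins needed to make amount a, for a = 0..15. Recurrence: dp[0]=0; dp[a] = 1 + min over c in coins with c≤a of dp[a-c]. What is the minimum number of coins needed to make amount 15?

3

 a  0  1  2  3  4  5  6  7  8  9 10 11 12 13 14 15
dp  0  1  2  3  4  1  2  3  4  5  2  3  4  1  2  3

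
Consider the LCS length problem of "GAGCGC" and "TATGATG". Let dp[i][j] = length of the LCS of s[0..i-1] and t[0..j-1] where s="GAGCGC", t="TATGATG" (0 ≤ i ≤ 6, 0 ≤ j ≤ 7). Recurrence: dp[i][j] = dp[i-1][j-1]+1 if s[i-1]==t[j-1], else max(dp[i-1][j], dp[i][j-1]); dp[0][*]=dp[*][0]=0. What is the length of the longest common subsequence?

3

   ''  T  A  T  G  A  T  G
''  0  0  0  0  0  0  0  0
 G  0  0  0  0  1  1  1  1
 A  0  0  1  1  1  2  2  2
 G  0  0  1  1  2  2  2  3
 C  0  0  1  1  2  2  2  3
 G  0  0  1  1  2  2  2  3
 C  0  0  1  1  2  2  2  3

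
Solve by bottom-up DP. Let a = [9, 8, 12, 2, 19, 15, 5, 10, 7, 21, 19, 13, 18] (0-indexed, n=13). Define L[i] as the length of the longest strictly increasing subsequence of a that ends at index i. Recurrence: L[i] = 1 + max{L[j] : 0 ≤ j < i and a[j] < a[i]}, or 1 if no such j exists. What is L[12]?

5

   i    0    1    2    3    4    5    6    7    8    9   10   11   12
a[i]    9    8   12    2   19   15    5   10    7   21   19   13   18
L[i]    1    1    2    1    3    3    2    3    3    4    4    4    5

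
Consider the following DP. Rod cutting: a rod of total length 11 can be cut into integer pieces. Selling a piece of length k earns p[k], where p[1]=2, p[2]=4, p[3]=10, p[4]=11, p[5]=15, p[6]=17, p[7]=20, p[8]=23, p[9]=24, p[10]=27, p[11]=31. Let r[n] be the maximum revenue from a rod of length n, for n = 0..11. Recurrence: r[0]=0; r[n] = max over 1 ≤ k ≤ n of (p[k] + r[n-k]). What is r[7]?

22

   n    0    1    2    3    4    5    6    7    8    9   10   11
r[n]    0    2    4   10   12   15   20   22   25   30   32   35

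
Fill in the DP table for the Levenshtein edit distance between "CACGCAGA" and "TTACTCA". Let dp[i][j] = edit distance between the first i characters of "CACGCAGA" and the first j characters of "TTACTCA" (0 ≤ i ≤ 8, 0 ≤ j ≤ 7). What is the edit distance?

   ''  T  T  A  C  T  C  A
''  0  1  2  3  4  5  6  7
 C  1  1  2  3  3  4  5  6
 A  2  2  2  2  3  4  5  5
 C  3  3  3  3  2  3  4  5
 G  4  4  4  4  3  3  4  5
 C  5  5  5  5  4  4  3  4
 A  6  6  6  5  5  5  4  3
 G  7  7  7  6  6  6  5  4
 A  8  8  8  7  7  7  6  5

5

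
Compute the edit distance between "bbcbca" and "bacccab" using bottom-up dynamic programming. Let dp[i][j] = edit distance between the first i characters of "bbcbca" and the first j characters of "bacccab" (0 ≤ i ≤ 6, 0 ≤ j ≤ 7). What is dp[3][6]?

   ''  b  a  c  c  c  a  b
''  0  1  2  3  4  5  6  7
 b  1  0  1  2  3  4  5  6
 b  2  1  1  2  3  4  5  5
 c  3  2  2  1  2  3  4  5
 b  4  3  3  2  2  3  4  4
 c  5  4  4  3  2  2  3  4
 a  6  5  4  4  3  3  2  3

4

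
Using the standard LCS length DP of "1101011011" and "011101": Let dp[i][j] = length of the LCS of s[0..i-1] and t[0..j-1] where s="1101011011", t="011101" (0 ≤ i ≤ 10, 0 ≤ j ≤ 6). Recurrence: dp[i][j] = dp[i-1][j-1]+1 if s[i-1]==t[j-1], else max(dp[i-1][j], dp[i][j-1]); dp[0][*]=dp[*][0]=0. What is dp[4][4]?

   ''  0  1  1  1  0  1
''  0  0  0  0  0  0  0
 1  0  0  1  1  1  1  1
 1  0  0  1  2  2  2  2
 0  0  1  1  2  2  3  3
 1  0  1  2  2  3  3  4
 0  0  1  2  2  3  4  4
 1  0  1  2  3  3  4  5
 1  0  1  2  3  4  4  5
 0  0  1  2  3  4  5  5
 1  0  1  2  3  4  5  6
 1  0  1  2  3  4  5  6

3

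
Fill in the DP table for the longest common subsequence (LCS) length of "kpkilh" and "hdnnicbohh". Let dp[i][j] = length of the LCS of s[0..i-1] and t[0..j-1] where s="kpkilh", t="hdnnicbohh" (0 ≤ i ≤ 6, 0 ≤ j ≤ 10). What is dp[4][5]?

1

   ''  h  d  n  n  i  c  b  o  h  h
''  0  0  0  0  0  0  0  0  0  0  0
 k  0  0  0  0  0  0  0  0  0  0  0
 p  0  0  0  0  0  0  0  0  0  0  0
 k  0  0  0  0  0  0  0  0  0  0  0
 i  0  0  0  0  0  1  1  1  1  1  1
 l  0  0  0  0  0  1  1  1  1  1  1
 h  0  1  1  1  1  1  1  1  1  2  2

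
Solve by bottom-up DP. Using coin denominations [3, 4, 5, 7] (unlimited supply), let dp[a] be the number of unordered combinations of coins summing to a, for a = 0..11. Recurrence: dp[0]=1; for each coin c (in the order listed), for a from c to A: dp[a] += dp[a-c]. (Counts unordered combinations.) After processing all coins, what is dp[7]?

after  coin     0     1     2     3     4     5     6     7     8     9    10    11
          3     1     0     0     1     0     0     1     0     0     1     0     0
          4     1     0     0     1     1     0     1     1     1     1     1     1
          5     1     0     0     1     1     1     1     1     2     2     2     2
          7     1     0     0     1     1     1     1     2     2     2     3     3

2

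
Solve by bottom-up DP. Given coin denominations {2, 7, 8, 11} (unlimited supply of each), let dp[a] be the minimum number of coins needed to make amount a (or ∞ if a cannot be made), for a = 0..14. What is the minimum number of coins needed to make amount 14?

 a  0  1  2  3  4  5  6  7  8  9 10 11 12 13 14
dp  0  -  1  -  2  -  3  1  1  2  2  1  3  2  2
(- denotes ∞ / unreachable)

2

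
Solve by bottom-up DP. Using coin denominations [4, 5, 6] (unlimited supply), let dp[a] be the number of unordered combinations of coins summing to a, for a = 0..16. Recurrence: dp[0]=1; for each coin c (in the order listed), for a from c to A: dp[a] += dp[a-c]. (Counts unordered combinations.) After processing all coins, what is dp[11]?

1

after  coin     0     1     2     3     4     5     6     7     8     9    10    11    12    13    14    15    16
          4     1     0     0     0     1     0     0     0     1     0     0     0     1     0     0     0     1
          5     1     0     0     0     1     1     0     0     1     1     1     0     1     1     1     1     1
          6     1     0     0     0     1     1     1     0     1     1     2     1     2     1     2     2     3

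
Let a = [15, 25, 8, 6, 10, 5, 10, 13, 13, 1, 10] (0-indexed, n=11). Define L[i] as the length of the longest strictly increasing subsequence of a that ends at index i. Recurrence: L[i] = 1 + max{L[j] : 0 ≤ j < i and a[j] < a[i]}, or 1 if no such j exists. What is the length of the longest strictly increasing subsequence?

   i    0    1    2    3    4    5    6    7    8    9   10
a[i]   15   25    8    6   10    5   10   13   13    1   10
L[i]    1    2    1    1    2    1    2    3    3    1    2

3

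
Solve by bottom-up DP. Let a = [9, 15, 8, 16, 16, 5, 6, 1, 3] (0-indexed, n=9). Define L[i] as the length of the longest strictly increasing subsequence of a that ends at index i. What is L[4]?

   i    0    1    2    3    4    5    6    7    8
a[i]    9   15    8   16   16    5    6    1    3
L[i]    1    2    1    3    3    1    2    1    2

3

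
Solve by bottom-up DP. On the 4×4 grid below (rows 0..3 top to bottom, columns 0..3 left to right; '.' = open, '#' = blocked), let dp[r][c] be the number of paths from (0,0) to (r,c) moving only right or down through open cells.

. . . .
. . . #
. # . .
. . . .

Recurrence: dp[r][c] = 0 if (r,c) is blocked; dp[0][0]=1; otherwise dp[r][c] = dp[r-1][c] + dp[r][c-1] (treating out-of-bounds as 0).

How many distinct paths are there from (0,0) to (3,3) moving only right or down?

7

r\c   0   1   2   3
  0   1   1   1   1
  1   1   2   3   0
  2   1   0   3   3
  3   1   1   4   7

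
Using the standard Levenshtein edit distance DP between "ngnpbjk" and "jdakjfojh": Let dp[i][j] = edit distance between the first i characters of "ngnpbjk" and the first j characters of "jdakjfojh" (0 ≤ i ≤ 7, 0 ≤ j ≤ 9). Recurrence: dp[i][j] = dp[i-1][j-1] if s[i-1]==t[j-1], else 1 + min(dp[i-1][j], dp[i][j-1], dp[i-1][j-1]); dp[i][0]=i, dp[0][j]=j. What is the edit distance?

8

   ''  j  d  a  k  j  f  o  j  h
''  0  1  2  3  4  5  6  7  8  9
 n  1  1  2  3  4  5  6  7  8  9
 g  2  2  2  3  4  5  6  7  8  9
 n  3  3  3  3  4  5  6  7  8  9
 p  4  4  4  4  4  5  6  7  8  9
 b  5  5  5  5  5  5  6  7  8  9
 j  6  5  6  6  6  5  6  7  7  8
 k  7  6  6  7  6  6  6  7  8  8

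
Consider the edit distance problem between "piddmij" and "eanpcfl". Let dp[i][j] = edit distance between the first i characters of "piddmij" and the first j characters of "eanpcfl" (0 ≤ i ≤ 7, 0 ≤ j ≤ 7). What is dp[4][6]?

6

   ''  e  a  n  p  c  f  l
''  0  1  2  3  4  5  6  7
 p  1  1  2  3  3  4  5  6
 i  2  2  2  3  4  4  5  6
 d  3  3  3  3  4  5  5  6
 d  4  4  4  4  4  5  6  6
 m  5  5  5  5  5  5  6  7
 i  6  6  6  6  6  6  6  7
 j  7  7  7  7  7  7  7  7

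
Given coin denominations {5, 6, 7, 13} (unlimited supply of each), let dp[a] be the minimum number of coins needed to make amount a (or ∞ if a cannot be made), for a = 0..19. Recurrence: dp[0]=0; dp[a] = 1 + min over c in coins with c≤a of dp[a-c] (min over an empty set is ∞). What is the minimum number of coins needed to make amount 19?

 a  0  1  2  3  4  5  6  7  8  9 10 11 12 13 14 15 16 17 18 19
dp  0  -  -  -  -  1  1  1  -  -  2  2  2  1  2  3  3  3  2  2
(- denotes ∞ / unreachable)

2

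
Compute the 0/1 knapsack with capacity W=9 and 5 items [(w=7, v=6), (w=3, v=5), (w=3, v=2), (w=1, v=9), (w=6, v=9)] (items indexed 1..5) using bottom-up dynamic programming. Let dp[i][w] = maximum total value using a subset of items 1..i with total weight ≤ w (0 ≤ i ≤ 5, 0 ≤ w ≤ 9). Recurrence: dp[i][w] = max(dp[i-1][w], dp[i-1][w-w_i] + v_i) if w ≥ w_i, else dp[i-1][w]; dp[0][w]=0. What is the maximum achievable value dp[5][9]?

18

i\w   0   1   2   3   4   5   6   7   8   9
  0   0   0   0   0   0   0   0   0   0   0
  1   0   0   0   0   0   0   0   6   6   6
  2   0   0   0   5   5   5   5   6   6   6
  3   0   0   0   5   5   5   7   7   7   7
  4   0   9   9   9  14  14  14  16  16  16
  5   0   9   9   9  14  14  14  18  18  18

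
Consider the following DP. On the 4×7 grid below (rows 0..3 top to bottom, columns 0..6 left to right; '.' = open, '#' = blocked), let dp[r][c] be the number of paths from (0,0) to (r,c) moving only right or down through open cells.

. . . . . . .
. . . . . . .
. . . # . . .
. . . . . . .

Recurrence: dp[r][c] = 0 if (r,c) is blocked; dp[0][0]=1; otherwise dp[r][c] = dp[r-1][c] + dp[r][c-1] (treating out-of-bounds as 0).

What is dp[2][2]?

r\c   0   1   2   3   4   5   6
  0   1   1   1   1   1   1   1
  1   1   2   3   4   5   6   7
  2   1   3   6   0   5  11  18
  3   1   4  10  10  15  26  44

6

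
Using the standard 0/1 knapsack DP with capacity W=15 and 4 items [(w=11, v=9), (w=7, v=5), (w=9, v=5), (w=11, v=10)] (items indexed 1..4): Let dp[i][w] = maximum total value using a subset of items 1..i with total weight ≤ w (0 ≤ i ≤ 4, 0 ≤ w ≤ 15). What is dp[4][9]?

5

i\w   0   1   2   3   4   5   6   7   8   9  10  11  12  13  14  15
  0   0   0   0   0   0   0   0   0   0   0   0   0   0   0   0   0
  1   0   0   0   0   0   0   0   0   0   0   0   9   9   9   9   9
  2   0   0   0   0   0   0   0   5   5   5   5   9   9   9   9   9
  3   0   0   0   0   0   0   0   5   5   5   5   9   9   9   9   9
  4   0   0   0   0   0   0   0   5   5   5   5  10  10  10  10  10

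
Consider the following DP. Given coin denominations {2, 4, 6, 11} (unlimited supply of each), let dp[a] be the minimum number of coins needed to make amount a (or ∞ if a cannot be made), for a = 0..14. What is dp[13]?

2

 a  0  1  2  3  4  5  6  7  8  9 10 11 12 13 14
dp  0  -  1  -  1  -  1  -  2  -  2  1  2  2  3
(- denotes ∞ / unreachable)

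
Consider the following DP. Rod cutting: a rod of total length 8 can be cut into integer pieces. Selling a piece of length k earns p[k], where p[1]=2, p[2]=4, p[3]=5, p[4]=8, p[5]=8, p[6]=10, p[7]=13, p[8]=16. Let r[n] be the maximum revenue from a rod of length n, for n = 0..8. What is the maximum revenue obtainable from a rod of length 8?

16

   n    0    1    2    3    4    5    6    7    8
r[n]    0    2    4    6    8   10   12   14   16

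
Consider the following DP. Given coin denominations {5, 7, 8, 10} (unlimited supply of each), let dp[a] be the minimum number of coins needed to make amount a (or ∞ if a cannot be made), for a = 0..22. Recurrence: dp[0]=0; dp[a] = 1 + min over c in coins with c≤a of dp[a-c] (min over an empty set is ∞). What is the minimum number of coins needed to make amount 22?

3

 a  0  1  2  3  4  5  6  7  8  9 10 11 12 13 14 15 16 17 18 19 20 21 22
dp  0  -  -  -  -  1  -  1  1  -  1  -  2  2  2  2  2  2  2  3  2  3  3
(- denotes ∞ / unreachable)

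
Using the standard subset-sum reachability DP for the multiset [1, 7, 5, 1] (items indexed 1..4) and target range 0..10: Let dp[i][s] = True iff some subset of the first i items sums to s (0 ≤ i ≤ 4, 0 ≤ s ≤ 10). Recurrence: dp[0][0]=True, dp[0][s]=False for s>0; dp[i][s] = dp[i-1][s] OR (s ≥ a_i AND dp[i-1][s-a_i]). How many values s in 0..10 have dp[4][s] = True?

i\s   0   1   2   3   4   5   6   7   8   9  10
  0   T   F   F   F   F   F   F   F   F   F   F
  1   T   T   F   F   F   F   F   F   F   F   F
  2   T   T   F   F   F   F   F   T   T   F   F
  3   T   T   F   F   F   T   T   T   T   F   F
  4   T   T   T   F   F   T   T   T   T   T   F

8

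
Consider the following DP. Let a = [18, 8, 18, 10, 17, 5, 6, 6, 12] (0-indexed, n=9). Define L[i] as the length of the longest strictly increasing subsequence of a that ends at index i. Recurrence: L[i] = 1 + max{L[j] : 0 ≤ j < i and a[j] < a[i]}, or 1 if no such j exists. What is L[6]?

   i    0    1    2    3    4    5    6    7    8
a[i]   18    8   18   10   17    5    6    6   12
L[i]    1    1    2    2    3    1    2    2    3

2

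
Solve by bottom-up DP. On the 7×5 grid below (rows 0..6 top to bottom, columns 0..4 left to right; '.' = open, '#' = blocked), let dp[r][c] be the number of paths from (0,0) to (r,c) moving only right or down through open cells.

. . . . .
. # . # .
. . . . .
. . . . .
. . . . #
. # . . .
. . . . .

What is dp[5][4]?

20

r\c   0   1   2   3   4
  0   1   1   1   1   1
  1   1   0   1   0   1
  2   1   1   2   2   3
  3   1   2   4   6   9
  4   1   3   7  13   0
  5   1   0   7  20  20
  6   1   1   8  28  48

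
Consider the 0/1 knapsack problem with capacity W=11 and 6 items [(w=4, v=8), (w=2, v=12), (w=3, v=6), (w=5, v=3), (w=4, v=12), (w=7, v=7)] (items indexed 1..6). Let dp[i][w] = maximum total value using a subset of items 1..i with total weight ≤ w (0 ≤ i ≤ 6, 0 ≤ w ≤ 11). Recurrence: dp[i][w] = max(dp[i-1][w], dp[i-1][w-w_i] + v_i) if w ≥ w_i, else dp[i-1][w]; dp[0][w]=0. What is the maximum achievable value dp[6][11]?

32

i\w   0   1   2   3   4   5   6   7   8   9  10  11
  0   0   0   0   0   0   0   0   0   0   0   0   0
  1   0   0   0   0   8   8   8   8   8   8   8   8
  2   0   0  12  12  12  12  20  20  20  20  20  20
  3   0   0  12  12  12  18  20  20  20  26  26  26
  4   0   0  12  12  12  18  20  20  20  26  26  26
  5   0   0  12  12  12  18  24  24  24  30  32  32
  6   0   0  12  12  12  18  24  24  24  30  32  32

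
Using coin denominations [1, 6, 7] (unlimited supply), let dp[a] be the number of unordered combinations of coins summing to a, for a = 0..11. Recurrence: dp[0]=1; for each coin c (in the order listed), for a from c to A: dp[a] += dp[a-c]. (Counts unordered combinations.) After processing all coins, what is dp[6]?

2

after  coin     0     1     2     3     4     5     6     7     8     9    10    11
          1     1     1     1     1     1     1     1     1     1     1     1     1
          6     1     1     1     1     1     1     2     2     2     2     2     2
          7     1     1     1     1     1     1     2     3     3     3     3     3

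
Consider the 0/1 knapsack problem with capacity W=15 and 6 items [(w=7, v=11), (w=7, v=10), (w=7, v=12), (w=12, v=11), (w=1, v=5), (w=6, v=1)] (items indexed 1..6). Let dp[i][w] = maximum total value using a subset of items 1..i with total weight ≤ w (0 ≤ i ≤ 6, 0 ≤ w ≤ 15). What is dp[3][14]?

i\w   0   1   2   3   4   5   6   7   8   9  10  11  12  13  14  15
  0   0   0   0   0   0   0   0   0   0   0   0   0   0   0   0   0
  1   0   0   0   0   0   0   0  11  11  11  11  11  11  11  11  11
  2   0   0   0   0   0   0   0  11  11  11  11  11  11  11  21  21
  3   0   0   0   0   0   0   0  12  12  12  12  12  12  12  23  23
  4   0   0   0   0   0   0   0  12  12  12  12  12  12  12  23  23
  5   0   5   5   5   5   5   5  12  17  17  17  17  17  17  23  28
  6   0   5   5   5   5   5   5  12  17  17  17  17  17  17  23  28

23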